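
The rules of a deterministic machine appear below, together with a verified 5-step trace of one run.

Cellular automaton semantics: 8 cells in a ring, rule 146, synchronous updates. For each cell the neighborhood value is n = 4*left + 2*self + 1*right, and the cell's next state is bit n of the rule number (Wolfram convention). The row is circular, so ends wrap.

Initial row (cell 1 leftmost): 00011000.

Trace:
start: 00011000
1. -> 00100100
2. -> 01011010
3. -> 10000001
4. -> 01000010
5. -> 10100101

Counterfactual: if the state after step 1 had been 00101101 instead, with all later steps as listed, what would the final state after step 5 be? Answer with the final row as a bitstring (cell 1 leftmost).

state after step 1 := 00101101
2. -> 11000000
3. -> 00100001
4. -> 11010010
5. -> 00001100

00001100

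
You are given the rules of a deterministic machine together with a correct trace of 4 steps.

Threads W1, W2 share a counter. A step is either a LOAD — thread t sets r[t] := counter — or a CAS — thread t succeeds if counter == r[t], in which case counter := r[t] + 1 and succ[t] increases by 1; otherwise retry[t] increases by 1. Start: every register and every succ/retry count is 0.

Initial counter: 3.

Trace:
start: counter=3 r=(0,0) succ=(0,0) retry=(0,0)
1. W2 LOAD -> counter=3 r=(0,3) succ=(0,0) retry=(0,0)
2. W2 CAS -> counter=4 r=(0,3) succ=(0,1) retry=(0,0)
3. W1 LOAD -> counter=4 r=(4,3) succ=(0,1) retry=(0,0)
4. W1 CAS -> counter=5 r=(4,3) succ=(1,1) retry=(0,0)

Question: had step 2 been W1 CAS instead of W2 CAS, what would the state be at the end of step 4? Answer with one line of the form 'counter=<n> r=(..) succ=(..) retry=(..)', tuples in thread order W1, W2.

(re-executing from step 2 with the substitution; state before step 2: counter=3 r=(0,3) succ=(0,0) retry=(0,0))
2. W1 CAS -> counter=3 r=(0,3) succ=(0,0) retry=(1,0)
3. W1 LOAD -> counter=3 r=(3,3) succ=(0,0) retry=(1,0)
4. W1 CAS -> counter=4 r=(3,3) succ=(1,0) retry=(1,0)

counter=4 r=(3,3) succ=(1,0) retry=(1,0)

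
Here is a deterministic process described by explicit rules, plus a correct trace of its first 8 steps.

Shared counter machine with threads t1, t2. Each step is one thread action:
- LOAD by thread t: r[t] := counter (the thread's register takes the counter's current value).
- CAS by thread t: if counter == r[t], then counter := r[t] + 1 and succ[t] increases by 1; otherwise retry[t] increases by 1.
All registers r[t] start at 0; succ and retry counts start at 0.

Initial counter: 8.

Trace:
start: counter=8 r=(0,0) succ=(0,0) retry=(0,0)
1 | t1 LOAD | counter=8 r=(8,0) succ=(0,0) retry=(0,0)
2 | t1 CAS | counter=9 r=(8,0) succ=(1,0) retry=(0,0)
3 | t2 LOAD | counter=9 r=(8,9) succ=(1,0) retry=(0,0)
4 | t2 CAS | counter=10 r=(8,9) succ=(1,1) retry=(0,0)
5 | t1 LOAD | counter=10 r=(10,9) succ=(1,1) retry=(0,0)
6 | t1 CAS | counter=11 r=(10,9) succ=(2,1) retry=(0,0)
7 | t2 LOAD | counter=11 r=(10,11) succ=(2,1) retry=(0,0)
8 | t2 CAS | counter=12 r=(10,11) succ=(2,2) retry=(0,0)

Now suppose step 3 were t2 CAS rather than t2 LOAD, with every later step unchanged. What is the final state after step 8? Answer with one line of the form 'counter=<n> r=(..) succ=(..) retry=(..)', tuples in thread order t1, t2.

counter=11 r=(9,10) succ=(2,1) retry=(0,2)

(re-executing from step 3 with the substitution; state before step 3: counter=9 r=(8,0) succ=(1,0) retry=(0,0))
3 | t2 CAS | counter=9 r=(8,0) succ=(1,0) retry=(0,1)
4 | t2 CAS | counter=9 r=(8,0) succ=(1,0) retry=(0,2)
5 | t1 LOAD | counter=9 r=(9,0) succ=(1,0) retry=(0,2)
6 | t1 CAS | counter=10 r=(9,0) succ=(2,0) retry=(0,2)
7 | t2 LOAD | counter=10 r=(9,10) succ=(2,0) retry=(0,2)
8 | t2 CAS | counter=11 r=(9,10) succ=(2,1) retry=(0,2)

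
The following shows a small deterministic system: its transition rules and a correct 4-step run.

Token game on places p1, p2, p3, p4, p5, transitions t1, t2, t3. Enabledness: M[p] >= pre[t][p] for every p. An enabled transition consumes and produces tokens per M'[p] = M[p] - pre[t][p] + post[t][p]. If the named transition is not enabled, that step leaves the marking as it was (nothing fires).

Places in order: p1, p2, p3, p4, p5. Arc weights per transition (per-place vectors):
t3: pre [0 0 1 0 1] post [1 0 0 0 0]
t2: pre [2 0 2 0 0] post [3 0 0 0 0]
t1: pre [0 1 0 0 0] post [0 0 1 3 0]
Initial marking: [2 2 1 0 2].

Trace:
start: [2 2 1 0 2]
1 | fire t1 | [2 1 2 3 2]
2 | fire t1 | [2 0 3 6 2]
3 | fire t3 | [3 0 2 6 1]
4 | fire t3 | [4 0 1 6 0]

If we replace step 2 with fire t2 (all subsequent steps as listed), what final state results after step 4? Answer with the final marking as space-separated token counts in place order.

3 1 0 3 2

(re-executing from step 2 with the substitution; state before step 2: [2 1 2 3 2])
2 | fire t2 | [3 1 0 3 2]
3 | fire t3 | [3 1 0 3 2]
4 | fire t3 | [3 1 0 3 2]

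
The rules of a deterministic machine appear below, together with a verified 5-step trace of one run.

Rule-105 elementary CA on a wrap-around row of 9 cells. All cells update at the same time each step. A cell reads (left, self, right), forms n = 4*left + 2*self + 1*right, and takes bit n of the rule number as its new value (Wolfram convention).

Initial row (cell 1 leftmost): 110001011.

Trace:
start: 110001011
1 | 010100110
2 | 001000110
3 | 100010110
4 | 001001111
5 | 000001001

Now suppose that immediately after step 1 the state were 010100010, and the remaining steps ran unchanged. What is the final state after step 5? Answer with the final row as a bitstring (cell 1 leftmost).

011001101

state after step 1 := 010100010
2 | 001001000
3 | 100000011
4 | 101111010
5 | 011001101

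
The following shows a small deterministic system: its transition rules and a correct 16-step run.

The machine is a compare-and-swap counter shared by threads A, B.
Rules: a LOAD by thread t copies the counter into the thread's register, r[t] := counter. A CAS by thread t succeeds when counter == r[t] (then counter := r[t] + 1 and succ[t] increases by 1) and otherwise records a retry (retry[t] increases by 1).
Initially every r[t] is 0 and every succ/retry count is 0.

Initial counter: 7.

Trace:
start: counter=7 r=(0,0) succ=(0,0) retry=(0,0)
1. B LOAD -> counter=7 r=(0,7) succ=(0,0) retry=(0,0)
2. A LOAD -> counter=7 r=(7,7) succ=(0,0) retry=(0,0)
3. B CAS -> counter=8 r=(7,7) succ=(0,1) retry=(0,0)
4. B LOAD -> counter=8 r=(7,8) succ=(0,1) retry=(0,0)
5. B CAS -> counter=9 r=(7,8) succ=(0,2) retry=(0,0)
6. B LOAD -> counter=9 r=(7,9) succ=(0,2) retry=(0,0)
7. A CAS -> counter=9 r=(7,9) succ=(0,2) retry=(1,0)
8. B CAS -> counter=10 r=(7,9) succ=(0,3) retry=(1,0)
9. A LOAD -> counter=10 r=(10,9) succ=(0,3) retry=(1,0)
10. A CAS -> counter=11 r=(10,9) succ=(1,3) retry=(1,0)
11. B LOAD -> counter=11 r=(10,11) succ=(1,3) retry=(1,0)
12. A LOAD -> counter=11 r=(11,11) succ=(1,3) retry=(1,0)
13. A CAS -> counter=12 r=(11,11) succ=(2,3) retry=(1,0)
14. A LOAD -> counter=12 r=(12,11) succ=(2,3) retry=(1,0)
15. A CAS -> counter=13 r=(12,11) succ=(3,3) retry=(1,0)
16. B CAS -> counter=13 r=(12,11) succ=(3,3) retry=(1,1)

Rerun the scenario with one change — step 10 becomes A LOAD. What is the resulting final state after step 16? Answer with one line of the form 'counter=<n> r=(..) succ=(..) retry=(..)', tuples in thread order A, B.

(re-executing from step 10 with the substitution; state before step 10: counter=10 r=(10,9) succ=(0,3) retry=(1,0))
10. A LOAD -> counter=10 r=(10,9) succ=(0,3) retry=(1,0)
11. B LOAD -> counter=10 r=(10,10) succ=(0,3) retry=(1,0)
12. A LOAD -> counter=10 r=(10,10) succ=(0,3) retry=(1,0)
13. A CAS -> counter=11 r=(10,10) succ=(1,3) retry=(1,0)
14. A LOAD -> counter=11 r=(11,10) succ=(1,3) retry=(1,0)
15. A CAS -> counter=12 r=(11,10) succ=(2,3) retry=(1,0)
16. B CAS -> counter=12 r=(11,10) succ=(2,3) retry=(1,1)

counter=12 r=(11,10) succ=(2,3) retry=(1,1)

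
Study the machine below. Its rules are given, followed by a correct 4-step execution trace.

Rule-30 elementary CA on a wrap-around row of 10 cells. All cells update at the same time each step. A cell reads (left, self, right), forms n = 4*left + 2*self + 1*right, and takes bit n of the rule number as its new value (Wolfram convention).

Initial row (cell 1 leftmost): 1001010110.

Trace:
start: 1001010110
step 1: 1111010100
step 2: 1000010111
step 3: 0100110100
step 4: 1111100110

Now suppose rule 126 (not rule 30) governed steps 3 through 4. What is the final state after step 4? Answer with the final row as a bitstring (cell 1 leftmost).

(re-executing steps 3..4 under rule 126; state before step 3: 1000010111)
step 3: 1100111100
step 4: 1111100111

1111100111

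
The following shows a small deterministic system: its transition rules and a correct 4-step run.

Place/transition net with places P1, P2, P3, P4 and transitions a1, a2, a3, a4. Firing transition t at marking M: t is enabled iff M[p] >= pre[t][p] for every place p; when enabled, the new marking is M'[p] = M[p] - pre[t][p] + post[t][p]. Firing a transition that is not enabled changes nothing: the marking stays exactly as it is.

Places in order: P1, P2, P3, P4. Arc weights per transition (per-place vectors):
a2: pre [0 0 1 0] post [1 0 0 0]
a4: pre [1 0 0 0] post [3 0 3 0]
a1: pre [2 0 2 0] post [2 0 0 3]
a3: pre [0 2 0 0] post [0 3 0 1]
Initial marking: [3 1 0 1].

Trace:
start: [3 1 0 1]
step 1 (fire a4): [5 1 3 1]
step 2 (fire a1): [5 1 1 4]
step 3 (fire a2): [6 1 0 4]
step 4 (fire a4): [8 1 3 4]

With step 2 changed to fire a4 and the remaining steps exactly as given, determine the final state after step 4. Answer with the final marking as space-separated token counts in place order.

(re-executing from step 2 with the substitution; state before step 2: [5 1 3 1])
step 2 (fire a4): [7 1 6 1]
step 3 (fire a2): [8 1 5 1]
step 4 (fire a4): [10 1 8 1]

10 1 8 1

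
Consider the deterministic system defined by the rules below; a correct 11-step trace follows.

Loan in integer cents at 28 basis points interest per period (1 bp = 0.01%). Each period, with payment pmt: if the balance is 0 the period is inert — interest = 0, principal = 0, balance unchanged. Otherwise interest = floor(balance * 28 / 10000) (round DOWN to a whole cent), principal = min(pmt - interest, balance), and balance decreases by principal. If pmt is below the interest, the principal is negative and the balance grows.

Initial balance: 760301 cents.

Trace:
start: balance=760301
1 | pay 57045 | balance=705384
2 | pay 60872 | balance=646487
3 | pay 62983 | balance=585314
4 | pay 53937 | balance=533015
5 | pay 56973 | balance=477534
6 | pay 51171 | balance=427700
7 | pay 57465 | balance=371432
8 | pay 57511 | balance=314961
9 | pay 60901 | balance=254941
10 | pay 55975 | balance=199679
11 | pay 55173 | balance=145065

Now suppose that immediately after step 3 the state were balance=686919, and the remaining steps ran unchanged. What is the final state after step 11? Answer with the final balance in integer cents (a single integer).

state after step 3 := balance=686919
4 | pay 53937 | balance=634905
5 | pay 56973 | balance=579709
6 | pay 51171 | balance=530161
7 | pay 57465 | balance=474180
8 | pay 57511 | balance=417996
9 | pay 60901 | balance=358265
10 | pay 55975 | balance=303293
11 | pay 55173 | balance=248969

248969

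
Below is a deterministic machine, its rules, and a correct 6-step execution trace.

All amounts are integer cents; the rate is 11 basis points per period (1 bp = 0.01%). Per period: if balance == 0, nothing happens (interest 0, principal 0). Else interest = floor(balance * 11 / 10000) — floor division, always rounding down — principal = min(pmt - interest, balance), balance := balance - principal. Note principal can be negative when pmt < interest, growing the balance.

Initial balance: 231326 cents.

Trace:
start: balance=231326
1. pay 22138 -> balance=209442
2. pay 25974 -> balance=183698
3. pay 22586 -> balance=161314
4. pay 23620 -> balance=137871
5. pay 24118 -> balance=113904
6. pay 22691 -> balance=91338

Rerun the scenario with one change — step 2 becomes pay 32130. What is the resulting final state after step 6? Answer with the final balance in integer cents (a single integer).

(re-executing from step 2 with the substitution; state before step 2: balance=209442)
2. pay 32130 -> balance=177542
3. pay 22586 -> balance=155151
4. pay 23620 -> balance=131701
5. pay 24118 -> balance=107727
6. pay 22691 -> balance=85154

85154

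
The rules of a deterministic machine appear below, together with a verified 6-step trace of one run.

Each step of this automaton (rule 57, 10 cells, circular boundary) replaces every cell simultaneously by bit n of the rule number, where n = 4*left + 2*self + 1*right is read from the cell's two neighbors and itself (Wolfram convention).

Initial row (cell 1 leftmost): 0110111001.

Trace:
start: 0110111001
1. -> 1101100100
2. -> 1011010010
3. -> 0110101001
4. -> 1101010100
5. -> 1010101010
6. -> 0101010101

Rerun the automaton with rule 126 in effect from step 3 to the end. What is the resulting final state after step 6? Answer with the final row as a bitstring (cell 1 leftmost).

0000000000

(re-executing steps 3..6 under rule 126; state before step 3: 1011010010)
3. -> 1111111111
4. -> 0000000000
5. -> 0000000000
6. -> 0000000000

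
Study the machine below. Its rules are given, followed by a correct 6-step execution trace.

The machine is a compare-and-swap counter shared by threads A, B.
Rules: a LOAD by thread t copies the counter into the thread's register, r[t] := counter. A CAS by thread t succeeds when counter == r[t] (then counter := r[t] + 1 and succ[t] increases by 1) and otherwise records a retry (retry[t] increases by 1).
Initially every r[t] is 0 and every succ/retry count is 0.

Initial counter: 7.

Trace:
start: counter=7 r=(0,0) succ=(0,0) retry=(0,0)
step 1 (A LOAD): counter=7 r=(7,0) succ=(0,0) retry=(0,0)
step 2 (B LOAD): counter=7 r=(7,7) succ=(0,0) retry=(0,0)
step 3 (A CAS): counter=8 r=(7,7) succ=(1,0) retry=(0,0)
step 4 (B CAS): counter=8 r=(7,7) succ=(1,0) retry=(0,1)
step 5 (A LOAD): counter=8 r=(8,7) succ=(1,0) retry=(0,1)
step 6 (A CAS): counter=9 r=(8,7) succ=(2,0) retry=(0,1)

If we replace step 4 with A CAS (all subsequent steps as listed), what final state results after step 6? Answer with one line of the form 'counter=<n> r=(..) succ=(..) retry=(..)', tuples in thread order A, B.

counter=9 r=(8,7) succ=(2,0) retry=(1,0)

(re-executing from step 4 with the substitution; state before step 4: counter=8 r=(7,7) succ=(1,0) retry=(0,0))
step 4 (A CAS): counter=8 r=(7,7) succ=(1,0) retry=(1,0)
step 5 (A LOAD): counter=8 r=(8,7) succ=(1,0) retry=(1,0)
step 6 (A CAS): counter=9 r=(8,7) succ=(2,0) retry=(1,0)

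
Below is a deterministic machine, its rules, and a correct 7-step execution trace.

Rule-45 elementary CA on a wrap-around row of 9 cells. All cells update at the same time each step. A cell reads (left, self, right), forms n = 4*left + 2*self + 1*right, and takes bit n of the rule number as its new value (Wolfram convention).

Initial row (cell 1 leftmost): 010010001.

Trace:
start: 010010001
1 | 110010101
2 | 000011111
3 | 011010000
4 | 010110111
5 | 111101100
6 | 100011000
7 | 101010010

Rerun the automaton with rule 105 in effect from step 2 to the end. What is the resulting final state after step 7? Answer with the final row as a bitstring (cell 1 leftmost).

110101100

(re-executing steps 2..7 under rule 105; state before step 2: 110010101)
2 | 010001011
3 | 100100111
4 | 100000100
5 | 001110000
6 | 101010111
7 | 110101100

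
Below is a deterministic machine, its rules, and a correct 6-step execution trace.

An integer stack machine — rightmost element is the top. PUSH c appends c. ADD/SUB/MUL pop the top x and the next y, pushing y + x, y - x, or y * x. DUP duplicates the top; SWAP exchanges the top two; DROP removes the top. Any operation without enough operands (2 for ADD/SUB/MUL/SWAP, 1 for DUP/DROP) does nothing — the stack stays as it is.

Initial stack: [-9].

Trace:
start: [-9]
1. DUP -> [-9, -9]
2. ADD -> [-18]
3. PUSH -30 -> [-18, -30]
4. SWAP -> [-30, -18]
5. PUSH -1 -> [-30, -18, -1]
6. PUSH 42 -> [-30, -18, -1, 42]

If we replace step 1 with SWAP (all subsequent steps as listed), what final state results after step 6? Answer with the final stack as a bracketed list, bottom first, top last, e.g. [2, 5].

[-30, -9, -1, 42]

(re-executing from step 1 with the substitution; state before step 1: [-9])
1. SWAP -> [-9]
2. ADD -> [-9]
3. PUSH -30 -> [-9, -30]
4. SWAP -> [-30, -9]
5. PUSH -1 -> [-30, -9, -1]
6. PUSH 42 -> [-30, -9, -1, 42]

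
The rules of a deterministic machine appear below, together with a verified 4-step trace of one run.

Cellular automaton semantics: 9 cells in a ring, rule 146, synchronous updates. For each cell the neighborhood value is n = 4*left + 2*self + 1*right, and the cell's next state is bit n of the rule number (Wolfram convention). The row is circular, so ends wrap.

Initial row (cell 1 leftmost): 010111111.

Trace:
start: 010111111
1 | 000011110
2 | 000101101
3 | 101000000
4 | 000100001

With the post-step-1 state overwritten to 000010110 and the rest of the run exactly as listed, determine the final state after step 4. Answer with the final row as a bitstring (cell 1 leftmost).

state after step 1 := 000010110
2 | 000100001
3 | 101010010
4 | 000001100

000001100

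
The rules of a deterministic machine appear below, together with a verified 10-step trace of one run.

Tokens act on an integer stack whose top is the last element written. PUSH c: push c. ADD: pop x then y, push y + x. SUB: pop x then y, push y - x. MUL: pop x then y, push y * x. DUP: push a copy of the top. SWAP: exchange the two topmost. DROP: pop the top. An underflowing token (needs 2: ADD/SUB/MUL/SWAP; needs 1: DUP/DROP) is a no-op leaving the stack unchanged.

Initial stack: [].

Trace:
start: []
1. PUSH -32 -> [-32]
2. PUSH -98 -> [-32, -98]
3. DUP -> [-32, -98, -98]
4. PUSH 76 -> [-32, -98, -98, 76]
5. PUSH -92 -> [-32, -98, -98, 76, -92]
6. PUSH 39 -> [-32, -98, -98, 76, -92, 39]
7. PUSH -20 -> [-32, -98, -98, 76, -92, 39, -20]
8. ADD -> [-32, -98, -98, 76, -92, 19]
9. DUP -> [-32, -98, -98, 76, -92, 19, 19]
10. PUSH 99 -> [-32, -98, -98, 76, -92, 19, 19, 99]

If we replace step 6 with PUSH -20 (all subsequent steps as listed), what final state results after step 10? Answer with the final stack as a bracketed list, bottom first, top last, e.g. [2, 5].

[-32, -98, -98, 76, -92, -40, -40, 99]

(re-executing from step 6 with the substitution; state before step 6: [-32, -98, -98, 76, -92])
6. PUSH -20 -> [-32, -98, -98, 76, -92, -20]
7. PUSH -20 -> [-32, -98, -98, 76, -92, -20, -20]
8. ADD -> [-32, -98, -98, 76, -92, -40]
9. DUP -> [-32, -98, -98, 76, -92, -40, -40]
10. PUSH 99 -> [-32, -98, -98, 76, -92, -40, -40, 99]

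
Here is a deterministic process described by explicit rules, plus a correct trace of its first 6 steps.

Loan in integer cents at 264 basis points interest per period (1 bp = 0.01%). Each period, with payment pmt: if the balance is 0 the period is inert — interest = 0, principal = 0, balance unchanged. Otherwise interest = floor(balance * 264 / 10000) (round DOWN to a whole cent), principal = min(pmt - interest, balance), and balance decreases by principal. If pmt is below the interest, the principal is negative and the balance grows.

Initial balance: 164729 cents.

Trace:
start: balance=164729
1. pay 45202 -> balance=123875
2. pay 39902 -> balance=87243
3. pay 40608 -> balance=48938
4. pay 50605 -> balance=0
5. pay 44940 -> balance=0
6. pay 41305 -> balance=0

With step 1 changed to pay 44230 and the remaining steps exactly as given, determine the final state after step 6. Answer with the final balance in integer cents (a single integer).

(re-executing from step 1 with the substitution; state before step 1: balance=164729)
1. pay 44230 -> balance=124847
2. pay 39902 -> balance=88240
3. pay 40608 -> balance=49961
4. pay 50605 -> balance=674
5. pay 44940 -> balance=0
6. pay 41305 -> balance=0

0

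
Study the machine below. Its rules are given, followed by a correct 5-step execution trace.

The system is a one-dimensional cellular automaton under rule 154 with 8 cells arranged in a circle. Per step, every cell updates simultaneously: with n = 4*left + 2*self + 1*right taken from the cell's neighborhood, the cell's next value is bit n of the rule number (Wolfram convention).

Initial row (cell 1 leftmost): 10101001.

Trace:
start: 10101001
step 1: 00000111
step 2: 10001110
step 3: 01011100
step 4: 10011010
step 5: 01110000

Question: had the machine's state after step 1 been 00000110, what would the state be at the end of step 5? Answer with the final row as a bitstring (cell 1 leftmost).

state after step 1 := 00000110
step 2: 00001101
step 3: 10011000
step 4: 01110101
step 5: 01100000

01100000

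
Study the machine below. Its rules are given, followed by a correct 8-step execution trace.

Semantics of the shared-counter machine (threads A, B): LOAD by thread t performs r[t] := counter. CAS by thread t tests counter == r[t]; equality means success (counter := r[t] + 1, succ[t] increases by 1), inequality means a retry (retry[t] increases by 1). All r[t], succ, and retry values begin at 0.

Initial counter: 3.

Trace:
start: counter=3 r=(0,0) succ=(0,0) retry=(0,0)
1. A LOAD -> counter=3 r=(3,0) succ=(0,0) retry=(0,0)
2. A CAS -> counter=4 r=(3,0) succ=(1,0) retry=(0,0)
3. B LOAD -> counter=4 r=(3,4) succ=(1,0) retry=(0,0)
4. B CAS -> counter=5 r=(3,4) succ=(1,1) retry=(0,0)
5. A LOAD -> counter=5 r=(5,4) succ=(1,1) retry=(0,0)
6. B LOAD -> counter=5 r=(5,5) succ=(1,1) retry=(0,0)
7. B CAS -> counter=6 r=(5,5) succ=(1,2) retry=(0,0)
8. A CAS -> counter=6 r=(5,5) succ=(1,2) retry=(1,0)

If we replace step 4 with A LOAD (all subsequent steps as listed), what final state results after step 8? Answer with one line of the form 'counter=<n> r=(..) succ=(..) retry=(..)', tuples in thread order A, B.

(re-executing from step 4 with the substitution; state before step 4: counter=4 r=(3,4) succ=(1,0) retry=(0,0))
4. A LOAD -> counter=4 r=(4,4) succ=(1,0) retry=(0,0)
5. A LOAD -> counter=4 r=(4,4) succ=(1,0) retry=(0,0)
6. B LOAD -> counter=4 r=(4,4) succ=(1,0) retry=(0,0)
7. B CAS -> counter=5 r=(4,4) succ=(1,1) retry=(0,0)
8. A CAS -> counter=5 r=(4,4) succ=(1,1) retry=(1,0)

counter=5 r=(4,4) succ=(1,1) retry=(1,0)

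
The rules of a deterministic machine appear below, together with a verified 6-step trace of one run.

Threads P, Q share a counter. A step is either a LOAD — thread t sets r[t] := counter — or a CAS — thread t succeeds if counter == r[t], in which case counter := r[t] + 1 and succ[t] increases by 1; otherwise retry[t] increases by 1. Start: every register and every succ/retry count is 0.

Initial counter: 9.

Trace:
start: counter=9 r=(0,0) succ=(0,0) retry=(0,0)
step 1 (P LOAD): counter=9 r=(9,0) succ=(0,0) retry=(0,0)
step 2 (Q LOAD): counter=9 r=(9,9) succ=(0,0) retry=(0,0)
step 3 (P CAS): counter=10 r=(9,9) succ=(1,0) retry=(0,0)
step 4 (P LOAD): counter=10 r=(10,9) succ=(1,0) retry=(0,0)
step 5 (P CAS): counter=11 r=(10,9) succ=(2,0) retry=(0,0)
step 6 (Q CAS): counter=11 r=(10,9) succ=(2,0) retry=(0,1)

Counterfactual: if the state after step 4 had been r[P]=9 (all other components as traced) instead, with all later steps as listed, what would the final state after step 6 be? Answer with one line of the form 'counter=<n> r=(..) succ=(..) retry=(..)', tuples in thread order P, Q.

state after step 4 := counter=10 r=(9,9) succ=(1,0) retry=(0,0)
step 5 (P CAS): counter=10 r=(9,9) succ=(1,0) retry=(1,0)
step 6 (Q CAS): counter=10 r=(9,9) succ=(1,0) retry=(1,1)

counter=10 r=(9,9) succ=(1,0) retry=(1,1)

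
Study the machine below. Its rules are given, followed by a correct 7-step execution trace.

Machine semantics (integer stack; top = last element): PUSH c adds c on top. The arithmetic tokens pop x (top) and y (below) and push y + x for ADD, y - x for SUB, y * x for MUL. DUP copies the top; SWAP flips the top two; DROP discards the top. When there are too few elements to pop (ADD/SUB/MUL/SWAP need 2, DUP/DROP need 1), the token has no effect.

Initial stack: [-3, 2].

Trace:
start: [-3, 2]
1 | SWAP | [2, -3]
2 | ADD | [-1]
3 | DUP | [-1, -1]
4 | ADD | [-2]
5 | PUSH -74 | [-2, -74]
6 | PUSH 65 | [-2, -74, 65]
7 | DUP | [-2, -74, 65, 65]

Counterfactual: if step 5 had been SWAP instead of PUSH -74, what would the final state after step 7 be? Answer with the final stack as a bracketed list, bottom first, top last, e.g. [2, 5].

(re-executing from step 5 with the substitution; state before step 5: [-2])
5 | SWAP | [-2]
6 | PUSH 65 | [-2, 65]
7 | DUP | [-2, 65, 65]

[-2, 65, 65]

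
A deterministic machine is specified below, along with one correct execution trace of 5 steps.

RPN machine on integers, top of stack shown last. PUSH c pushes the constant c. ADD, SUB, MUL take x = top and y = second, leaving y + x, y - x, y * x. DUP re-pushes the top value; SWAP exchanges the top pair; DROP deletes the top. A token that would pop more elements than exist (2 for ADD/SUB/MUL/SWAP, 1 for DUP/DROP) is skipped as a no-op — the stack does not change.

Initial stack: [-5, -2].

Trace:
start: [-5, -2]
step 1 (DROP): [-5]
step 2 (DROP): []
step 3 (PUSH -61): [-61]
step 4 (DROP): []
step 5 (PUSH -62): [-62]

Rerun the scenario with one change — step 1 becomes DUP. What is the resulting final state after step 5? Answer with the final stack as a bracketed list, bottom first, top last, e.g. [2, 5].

[-5, -2, -62]

(re-executing from step 1 with the substitution; state before step 1: [-5, -2])
step 1 (DUP): [-5, -2, -2]
step 2 (DROP): [-5, -2]
step 3 (PUSH -61): [-5, -2, -61]
step 4 (DROP): [-5, -2]
step 5 (PUSH -62): [-5, -2, -62]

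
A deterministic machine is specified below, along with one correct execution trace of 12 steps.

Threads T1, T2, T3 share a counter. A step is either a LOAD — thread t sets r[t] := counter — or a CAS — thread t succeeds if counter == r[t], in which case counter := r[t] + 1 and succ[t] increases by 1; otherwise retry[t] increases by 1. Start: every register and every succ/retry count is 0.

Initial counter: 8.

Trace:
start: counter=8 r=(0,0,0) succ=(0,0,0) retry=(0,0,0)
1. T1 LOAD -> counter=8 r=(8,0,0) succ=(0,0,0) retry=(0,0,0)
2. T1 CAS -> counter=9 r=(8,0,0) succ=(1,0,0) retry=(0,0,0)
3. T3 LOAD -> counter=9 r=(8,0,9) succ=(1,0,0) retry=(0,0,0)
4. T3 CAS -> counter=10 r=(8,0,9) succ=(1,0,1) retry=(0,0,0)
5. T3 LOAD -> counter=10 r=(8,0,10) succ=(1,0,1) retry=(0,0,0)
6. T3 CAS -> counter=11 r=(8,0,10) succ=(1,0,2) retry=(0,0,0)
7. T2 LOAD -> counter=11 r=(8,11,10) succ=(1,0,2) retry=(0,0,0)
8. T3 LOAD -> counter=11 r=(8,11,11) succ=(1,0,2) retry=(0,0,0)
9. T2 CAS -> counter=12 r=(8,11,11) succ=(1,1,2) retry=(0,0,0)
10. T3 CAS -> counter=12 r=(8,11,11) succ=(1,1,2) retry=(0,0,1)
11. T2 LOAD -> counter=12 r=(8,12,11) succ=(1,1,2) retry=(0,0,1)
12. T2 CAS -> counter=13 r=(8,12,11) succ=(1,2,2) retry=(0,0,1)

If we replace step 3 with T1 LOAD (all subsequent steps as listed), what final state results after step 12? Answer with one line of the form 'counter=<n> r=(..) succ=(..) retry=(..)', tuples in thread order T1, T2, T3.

(re-executing from step 3 with the substitution; state before step 3: counter=9 r=(8,0,0) succ=(1,0,0) retry=(0,0,0))
3. T1 LOAD -> counter=9 r=(9,0,0) succ=(1,0,0) retry=(0,0,0)
4. T3 CAS -> counter=9 r=(9,0,0) succ=(1,0,0) retry=(0,0,1)
5. T3 LOAD -> counter=9 r=(9,0,9) succ=(1,0,0) retry=(0,0,1)
6. T3 CAS -> counter=10 r=(9,0,9) succ=(1,0,1) retry=(0,0,1)
7. T2 LOAD -> counter=10 r=(9,10,9) succ=(1,0,1) retry=(0,0,1)
8. T3 LOAD -> counter=10 r=(9,10,10) succ=(1,0,1) retry=(0,0,1)
9. T2 CAS -> counter=11 r=(9,10,10) succ=(1,1,1) retry=(0,0,1)
10. T3 CAS -> counter=11 r=(9,10,10) succ=(1,1,1) retry=(0,0,2)
11. T2 LOAD -> counter=11 r=(9,11,10) succ=(1,1,1) retry=(0,0,2)
12. T2 CAS -> counter=12 r=(9,11,10) succ=(1,2,1) retry=(0,0,2)

counter=12 r=(9,11,10) succ=(1,2,1) retry=(0,0,2)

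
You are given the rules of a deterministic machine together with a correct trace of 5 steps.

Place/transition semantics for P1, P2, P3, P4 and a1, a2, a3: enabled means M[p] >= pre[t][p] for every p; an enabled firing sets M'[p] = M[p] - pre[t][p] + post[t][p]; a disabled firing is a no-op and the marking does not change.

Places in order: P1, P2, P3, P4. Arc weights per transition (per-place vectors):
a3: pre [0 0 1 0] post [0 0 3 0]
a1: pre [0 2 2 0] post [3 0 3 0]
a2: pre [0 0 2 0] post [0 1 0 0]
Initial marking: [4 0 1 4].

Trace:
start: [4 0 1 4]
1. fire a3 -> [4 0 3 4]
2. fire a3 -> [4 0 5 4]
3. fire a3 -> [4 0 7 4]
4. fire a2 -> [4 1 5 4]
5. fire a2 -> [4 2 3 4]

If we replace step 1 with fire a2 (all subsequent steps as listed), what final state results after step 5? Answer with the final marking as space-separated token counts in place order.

(re-executing from step 1 with the substitution; state before step 1: [4 0 1 4])
1. fire a2 -> [4 0 1 4]
2. fire a3 -> [4 0 3 4]
3. fire a3 -> [4 0 5 4]
4. fire a2 -> [4 1 3 4]
5. fire a2 -> [4 2 1 4]

4 2 1 4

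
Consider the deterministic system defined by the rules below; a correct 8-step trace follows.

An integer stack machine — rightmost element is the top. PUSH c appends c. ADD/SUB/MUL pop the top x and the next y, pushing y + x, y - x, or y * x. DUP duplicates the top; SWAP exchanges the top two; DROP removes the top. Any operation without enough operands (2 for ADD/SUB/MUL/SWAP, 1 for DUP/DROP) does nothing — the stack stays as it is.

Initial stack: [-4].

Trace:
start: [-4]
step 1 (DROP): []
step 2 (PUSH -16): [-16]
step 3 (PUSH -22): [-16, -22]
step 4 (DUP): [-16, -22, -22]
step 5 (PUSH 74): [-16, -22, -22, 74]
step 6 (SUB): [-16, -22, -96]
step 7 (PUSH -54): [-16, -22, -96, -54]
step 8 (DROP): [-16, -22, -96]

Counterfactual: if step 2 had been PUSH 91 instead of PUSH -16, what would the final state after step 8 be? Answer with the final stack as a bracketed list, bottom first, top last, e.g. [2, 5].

(re-executing from step 2 with the substitution; state before step 2: [])
step 2 (PUSH 91): [91]
step 3 (PUSH -22): [91, -22]
step 4 (DUP): [91, -22, -22]
step 5 (PUSH 74): [91, -22, -22, 74]
step 6 (SUB): [91, -22, -96]
step 7 (PUSH -54): [91, -22, -96, -54]
step 8 (DROP): [91, -22, -96]

[91, -22, -96]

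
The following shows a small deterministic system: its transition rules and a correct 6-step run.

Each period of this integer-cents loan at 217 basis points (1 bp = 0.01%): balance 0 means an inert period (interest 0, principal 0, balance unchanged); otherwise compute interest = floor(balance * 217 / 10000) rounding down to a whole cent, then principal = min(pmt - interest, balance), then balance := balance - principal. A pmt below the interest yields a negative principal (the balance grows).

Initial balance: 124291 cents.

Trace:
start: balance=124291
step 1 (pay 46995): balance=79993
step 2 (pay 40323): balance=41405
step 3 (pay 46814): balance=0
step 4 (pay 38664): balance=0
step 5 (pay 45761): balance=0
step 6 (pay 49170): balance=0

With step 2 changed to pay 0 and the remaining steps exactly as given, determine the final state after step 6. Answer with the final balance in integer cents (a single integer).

0

(re-executing from step 2 with the substitution; state before step 2: balance=79993)
step 2 (pay 0): balance=81728
step 3 (pay 46814): balance=36687
step 4 (pay 38664): balance=0
step 5 (pay 45761): balance=0
step 6 (pay 49170): balance=0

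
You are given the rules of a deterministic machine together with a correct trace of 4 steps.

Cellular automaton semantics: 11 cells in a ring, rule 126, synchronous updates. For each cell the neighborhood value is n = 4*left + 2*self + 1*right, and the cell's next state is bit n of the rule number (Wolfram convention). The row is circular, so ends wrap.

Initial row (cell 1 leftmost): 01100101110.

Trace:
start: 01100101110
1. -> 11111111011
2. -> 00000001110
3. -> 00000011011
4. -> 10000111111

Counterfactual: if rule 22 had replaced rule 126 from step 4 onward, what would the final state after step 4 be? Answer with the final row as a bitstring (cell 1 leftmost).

10000100000

(re-executing step 4 under rule 22; state before step 4: 00000011011)
4. -> 10000100000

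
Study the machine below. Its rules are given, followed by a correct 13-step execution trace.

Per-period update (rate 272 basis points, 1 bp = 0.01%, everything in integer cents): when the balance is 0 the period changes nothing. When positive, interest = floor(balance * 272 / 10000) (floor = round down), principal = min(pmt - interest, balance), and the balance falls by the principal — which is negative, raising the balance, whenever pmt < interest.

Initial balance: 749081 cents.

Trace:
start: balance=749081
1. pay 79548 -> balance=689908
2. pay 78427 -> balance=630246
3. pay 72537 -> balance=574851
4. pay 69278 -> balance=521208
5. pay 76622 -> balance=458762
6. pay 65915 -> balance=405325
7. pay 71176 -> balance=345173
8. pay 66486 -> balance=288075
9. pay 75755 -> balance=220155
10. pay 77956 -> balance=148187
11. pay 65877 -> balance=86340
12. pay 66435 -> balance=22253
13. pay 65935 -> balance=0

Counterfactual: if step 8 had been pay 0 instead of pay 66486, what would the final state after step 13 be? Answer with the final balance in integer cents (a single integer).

32956

(re-executing from step 8 with the substitution; state before step 8: balance=345173)
8. pay 0 -> balance=354561
9. pay 75755 -> balance=288450
10. pay 77956 -> balance=218339
11. pay 65877 -> balance=158400
12. pay 66435 -> balance=96273
13. pay 65935 -> balance=32956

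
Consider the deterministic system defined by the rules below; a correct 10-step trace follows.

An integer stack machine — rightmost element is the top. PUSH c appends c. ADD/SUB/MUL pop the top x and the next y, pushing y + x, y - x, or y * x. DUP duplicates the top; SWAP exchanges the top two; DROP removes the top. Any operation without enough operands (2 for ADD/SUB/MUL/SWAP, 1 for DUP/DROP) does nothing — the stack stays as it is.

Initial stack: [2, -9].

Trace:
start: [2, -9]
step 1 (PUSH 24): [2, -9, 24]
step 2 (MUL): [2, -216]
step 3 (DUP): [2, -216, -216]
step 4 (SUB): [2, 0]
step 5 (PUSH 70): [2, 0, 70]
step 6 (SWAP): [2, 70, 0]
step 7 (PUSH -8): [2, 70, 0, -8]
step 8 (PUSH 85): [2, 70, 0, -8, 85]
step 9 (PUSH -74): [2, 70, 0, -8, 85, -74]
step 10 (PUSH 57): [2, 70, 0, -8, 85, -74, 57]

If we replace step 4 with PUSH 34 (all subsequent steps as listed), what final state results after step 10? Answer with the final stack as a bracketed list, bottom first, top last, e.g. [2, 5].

(re-executing from step 4 with the substitution; state before step 4: [2, -216, -216])
step 4 (PUSH 34): [2, -216, -216, 34]
step 5 (PUSH 70): [2, -216, -216, 34, 70]
step 6 (SWAP): [2, -216, -216, 70, 34]
step 7 (PUSH -8): [2, -216, -216, 70, 34, -8]
step 8 (PUSH 85): [2, -216, -216, 70, 34, -8, 85]
step 9 (PUSH -74): [2, -216, -216, 70, 34, -8, 85, -74]
step 10 (PUSH 57): [2, -216, -216, 70, 34, -8, 85, -74, 57]

[2, -216, -216, 70, 34, -8, 85, -74, 57]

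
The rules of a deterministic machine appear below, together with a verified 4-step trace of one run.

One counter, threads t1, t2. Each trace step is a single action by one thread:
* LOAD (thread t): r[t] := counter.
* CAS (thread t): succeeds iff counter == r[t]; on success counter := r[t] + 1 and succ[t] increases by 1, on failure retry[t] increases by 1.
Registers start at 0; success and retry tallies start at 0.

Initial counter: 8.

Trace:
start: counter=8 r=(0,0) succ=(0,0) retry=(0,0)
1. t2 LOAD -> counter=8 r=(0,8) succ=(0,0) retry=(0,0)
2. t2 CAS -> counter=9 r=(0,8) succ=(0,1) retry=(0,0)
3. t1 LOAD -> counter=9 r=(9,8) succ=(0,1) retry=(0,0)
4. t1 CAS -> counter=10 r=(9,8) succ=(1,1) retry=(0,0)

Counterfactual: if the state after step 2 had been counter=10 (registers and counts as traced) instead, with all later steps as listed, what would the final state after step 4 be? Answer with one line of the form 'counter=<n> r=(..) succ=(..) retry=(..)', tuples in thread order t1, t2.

counter=11 r=(10,8) succ=(1,1) retry=(0,0)

state after step 2 := counter=10 r=(0,8) succ=(0,1) retry=(0,0)
3. t1 LOAD -> counter=10 r=(10,8) succ=(0,1) retry=(0,0)
4. t1 CAS -> counter=11 r=(10,8) succ=(1,1) retry=(0,0)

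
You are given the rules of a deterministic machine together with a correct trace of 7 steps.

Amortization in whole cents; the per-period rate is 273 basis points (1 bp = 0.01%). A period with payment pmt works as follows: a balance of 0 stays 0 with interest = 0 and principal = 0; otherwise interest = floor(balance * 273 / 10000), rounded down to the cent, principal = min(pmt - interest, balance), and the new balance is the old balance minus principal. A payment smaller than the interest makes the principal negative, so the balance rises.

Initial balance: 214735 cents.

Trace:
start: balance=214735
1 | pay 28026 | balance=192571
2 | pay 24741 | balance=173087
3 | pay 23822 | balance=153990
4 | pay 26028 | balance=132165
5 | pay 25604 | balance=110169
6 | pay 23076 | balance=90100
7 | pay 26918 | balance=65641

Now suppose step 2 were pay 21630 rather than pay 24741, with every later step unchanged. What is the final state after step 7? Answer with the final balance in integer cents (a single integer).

(re-executing from step 2 with the substitution; state before step 2: balance=192571)
2 | pay 21630 | balance=176198
3 | pay 23822 | balance=157186
4 | pay 26028 | balance=135449
5 | pay 25604 | balance=113542
6 | pay 23076 | balance=93565
7 | pay 26918 | balance=69201

69201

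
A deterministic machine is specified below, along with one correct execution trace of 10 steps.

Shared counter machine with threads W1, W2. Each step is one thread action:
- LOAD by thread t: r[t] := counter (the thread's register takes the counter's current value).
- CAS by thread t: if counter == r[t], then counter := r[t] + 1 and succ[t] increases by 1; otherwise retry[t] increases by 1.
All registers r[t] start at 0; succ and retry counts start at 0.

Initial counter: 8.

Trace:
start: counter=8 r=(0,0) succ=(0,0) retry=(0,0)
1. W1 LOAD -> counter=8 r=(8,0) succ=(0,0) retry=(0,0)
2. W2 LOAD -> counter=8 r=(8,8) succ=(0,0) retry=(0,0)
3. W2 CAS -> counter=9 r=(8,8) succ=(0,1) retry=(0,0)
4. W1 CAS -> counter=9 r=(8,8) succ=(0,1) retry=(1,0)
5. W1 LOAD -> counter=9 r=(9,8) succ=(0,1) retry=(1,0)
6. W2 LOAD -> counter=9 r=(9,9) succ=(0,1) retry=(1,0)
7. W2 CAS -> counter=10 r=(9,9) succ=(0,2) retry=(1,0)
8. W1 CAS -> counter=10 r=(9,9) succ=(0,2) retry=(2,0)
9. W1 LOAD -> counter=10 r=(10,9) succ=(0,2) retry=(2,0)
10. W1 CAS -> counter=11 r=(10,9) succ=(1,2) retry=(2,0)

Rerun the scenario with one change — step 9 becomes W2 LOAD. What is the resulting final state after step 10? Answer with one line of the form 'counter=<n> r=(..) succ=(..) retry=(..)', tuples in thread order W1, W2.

(re-executing from step 9 with the substitution; state before step 9: counter=10 r=(9,9) succ=(0,2) retry=(2,0))
9. W2 LOAD -> counter=10 r=(9,10) succ=(0,2) retry=(2,0)
10. W1 CAS -> counter=10 r=(9,10) succ=(0,2) retry=(3,0)

counter=10 r=(9,10) succ=(0,2) retry=(3,0)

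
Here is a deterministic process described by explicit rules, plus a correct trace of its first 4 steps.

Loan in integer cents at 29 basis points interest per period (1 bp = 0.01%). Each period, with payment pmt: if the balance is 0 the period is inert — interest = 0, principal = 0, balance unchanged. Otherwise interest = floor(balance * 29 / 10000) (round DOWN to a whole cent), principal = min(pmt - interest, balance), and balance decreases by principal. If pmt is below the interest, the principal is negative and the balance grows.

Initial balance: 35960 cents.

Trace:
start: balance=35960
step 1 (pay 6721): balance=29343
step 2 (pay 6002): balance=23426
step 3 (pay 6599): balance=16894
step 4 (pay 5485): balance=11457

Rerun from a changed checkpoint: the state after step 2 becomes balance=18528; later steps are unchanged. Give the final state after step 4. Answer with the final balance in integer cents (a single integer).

state after step 2 := balance=18528
step 3 (pay 6599): balance=11982
step 4 (pay 5485): balance=6531

6531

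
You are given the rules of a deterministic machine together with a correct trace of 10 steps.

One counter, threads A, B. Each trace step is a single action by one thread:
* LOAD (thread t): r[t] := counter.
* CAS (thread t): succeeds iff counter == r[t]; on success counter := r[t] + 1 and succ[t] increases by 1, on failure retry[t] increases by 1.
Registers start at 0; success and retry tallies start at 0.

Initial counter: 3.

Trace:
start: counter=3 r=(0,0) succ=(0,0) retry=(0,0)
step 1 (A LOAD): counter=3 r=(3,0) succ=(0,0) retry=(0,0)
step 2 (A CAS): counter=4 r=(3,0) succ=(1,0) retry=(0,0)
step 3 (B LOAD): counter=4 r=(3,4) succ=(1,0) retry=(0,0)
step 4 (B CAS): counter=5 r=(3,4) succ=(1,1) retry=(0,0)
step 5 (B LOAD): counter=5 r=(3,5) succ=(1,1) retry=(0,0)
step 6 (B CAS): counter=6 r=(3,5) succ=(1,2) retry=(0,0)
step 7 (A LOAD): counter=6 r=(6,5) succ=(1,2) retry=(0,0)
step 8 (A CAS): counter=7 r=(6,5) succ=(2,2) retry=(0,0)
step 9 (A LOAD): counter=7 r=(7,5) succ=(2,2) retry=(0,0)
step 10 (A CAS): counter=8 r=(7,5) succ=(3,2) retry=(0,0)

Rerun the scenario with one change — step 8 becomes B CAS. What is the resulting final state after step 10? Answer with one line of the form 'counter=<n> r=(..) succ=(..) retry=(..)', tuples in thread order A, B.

counter=7 r=(6,5) succ=(2,2) retry=(0,1)

(re-executing from step 8 with the substitution; state before step 8: counter=6 r=(6,5) succ=(1,2) retry=(0,0))
step 8 (B CAS): counter=6 r=(6,5) succ=(1,2) retry=(0,1)
step 9 (A LOAD): counter=6 r=(6,5) succ=(1,2) retry=(0,1)
step 10 (A CAS): counter=7 r=(6,5) succ=(2,2) retry=(0,1)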